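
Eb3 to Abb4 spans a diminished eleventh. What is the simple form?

Subtracting seven from the interval number removes an octave: 11 − 7 = 4.
That makes a diminished eleventh a compound diminished fourth — an octave plus a diminished fourth.

diminished fourth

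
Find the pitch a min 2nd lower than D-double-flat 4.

C-flat 4

Counting two letter names down from D lands on C.
A minor second is 1 semitone; 1 semitone down from Dbb4 gives Cb4.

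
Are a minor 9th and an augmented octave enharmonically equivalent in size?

A minor ninth spans 13 semitones, and an augmented octave also spans 13 semitones — they're enharmonic.

Yes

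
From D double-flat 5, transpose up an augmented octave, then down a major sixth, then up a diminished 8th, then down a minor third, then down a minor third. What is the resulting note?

Up an augmented octave from Dbb5: Db6 (13 semitones up).
Down a major sixth from Db6: Fb5 (9 semitones down).
Fb5 up a diminished octave → Fbb6 (11 semitones).
Fbb6 down a minor third → Dbb6 (3 semitones).
Down a minor third from Dbb6: Bbb5 (3 semitones down).

B double-flat 5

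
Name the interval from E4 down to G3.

M6

Descending from E4 to G3 is the same interval as ascending G3 to E4.
G to E spans six letter names (G-A-B-C-D-E), so the interval is some kind of sixth.
Counting semitones, G3→E4 is 9, which is the major sixth.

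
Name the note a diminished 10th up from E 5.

G flat 6

Counting three letter names plus an octave up from E lands on G.
A diminished tenth spans 14 semitones, so from E5 the target pitch is Gb6.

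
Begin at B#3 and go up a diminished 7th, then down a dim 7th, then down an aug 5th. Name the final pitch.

E3

Up a diminished seventh from B#3: A4 (9 semitones up).
A diminished seventh down from A4 is B#3.
B#3 down an augmented fifth → E3 (8 semitones).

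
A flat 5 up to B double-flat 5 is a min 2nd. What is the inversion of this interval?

major 7th

The rule of nine gives the new number: 9 − 2 = 7, so a second becomes a seventh.
And minor becomes major under inversion, so we get a major seventh.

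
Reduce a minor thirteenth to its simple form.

Subtracting seven from the interval number removes an octave: 13 − 7 = 6.
So a minor thirteenth is an octave plus a minor sixth. The quality is unchanged.

minor 6th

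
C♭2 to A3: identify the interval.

C to A spans six letter names (C-D-E-F-G-A), plus an octave, so the interval is some kind of thirteenth.
Cb2 to A3 spans 22 semitones — one semitone wider than the major thirteenth (21) — giving an augmented thirteenth.
(Equivalently, a compound augmented sixth: an augmented sixth plus an octave.)

augmented thirteenth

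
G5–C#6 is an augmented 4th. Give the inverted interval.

diminished fifth

Interval numbers invert to sum to nine: 4 + 5 = 9, so a fourth inverts to a fifth.
And augmented becomes diminished under inversion, so we get a diminished fifth.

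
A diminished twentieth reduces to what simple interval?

Each octave removed subtracts seven from the number: 20 − 14 = 6.
That makes a diminished twentieth a compound diminished sixth — 2 octaves plus a diminished sixth.

diminished sixth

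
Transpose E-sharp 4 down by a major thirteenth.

G-sharp 2

Counting six letter names plus an octave down from E lands on G.
A major thirteenth spans 21 semitones, so from E#4 the target pitch is G#2.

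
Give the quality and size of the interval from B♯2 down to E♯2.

P5

Descending from B#2 to E#2 is the same interval as ascending E#2 to B#2.
E to B spans five letter names (E-F-G-A-B), so the interval is some kind of fifth.
Counting semitones, E#2→B#2 is 7, which is the perfect fifth.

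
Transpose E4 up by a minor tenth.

The tenth's letter: E up three letter names plus an octave → G.
Moving 15 semitones up from E4 (the size of a minor tenth) reaches G5.

G5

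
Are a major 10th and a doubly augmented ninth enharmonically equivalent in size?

Both span 16 semitones: a major tenth and a doubly augmented ninth are the same chromatic distance.

Yes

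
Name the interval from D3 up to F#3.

major third

D to F spans three letter names (D-E-F) — that makes it a third of some quality.
Counting semitones, D3→F#3 is 4, which is the major third.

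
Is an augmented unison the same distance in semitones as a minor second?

Yes

Both span 1 semitone: an augmented unison and a minor second are the same chromatic distance.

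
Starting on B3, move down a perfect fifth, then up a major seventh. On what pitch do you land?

D#4

B3 down a perfect fifth → E3 (7 semitones).
Up a major seventh from E3: D#4 (11 semitones up).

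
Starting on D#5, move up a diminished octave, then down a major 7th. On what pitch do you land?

Eb5

A diminished octave up from D#5 is D6.
Down a major seventh from D6: Eb5 (11 semitones down).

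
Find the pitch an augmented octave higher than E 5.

E sharp 6

The letter stays E (same as the start), shifted an octave up.
Moving 13 semitones up from E5 (the size of an augmented octave) reaches E#6.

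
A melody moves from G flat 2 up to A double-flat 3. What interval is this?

G to A spans two letter names (G-A), plus an octave — that makes it a ninth of some quality.
At 13 semitones, Gb2→Abb3 falls one short of a major ninth: minor.
(Equivalently, a compound minor second: a minor second plus an octave.)

minor 9th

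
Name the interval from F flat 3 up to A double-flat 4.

F to A spans three letter names (F-G-A), plus an octave — that makes it a tenth of some quality.
A major tenth would be 16 semitones, but Fb3 to Abb4 is 15 — one semitone narrower, making it a minor tenth.
(Equivalently, a compound minor third: a minor third plus an octave.)

minor tenth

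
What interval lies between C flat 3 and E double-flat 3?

C to E spans three letter names (C-D-E) — that makes it a third of some quality.
A major third would be 4 semitones, but Cb3 to Ebb3 is 3 — one semitone narrower, making it a minor third.

minor 3rd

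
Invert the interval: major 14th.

minor 2nd

First reduce the compound major fourteenth to its simple form, a major seventh.
The rule of nine gives the new number: 9 − 7 = 2, so a seventh becomes a second.
The quality also flips — major becomes minor — giving a minor second.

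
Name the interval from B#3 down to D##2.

m13

Descending from B#3 to D##2 is the same interval as ascending D##2 to B#3.
D to B spans six letter names (D-E-F-G-A-B), plus an octave: a thirteenth.
A major thirteenth would be 21 semitones, but D##2 to B#3 is 20 — one semitone narrower, making it a minor thirteenth.
(Equivalently, a compound minor sixth: a minor sixth plus an octave.)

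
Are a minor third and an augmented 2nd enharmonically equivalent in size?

A minor third = 3 semitones = an augmented second; enharmonically equal.

Yes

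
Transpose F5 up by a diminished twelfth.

Cb7

The twelfth's letter: F up five letter names plus an octave → C.
A diminished twelfth spans 18 semitones, so from F5 the target pitch is Cb7.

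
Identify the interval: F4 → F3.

perfect octave

Descending from F4 to F3 is the same interval as ascending F3 to F4.
F to F is the same letter name, plus an octave, so the interval is some kind of octave.
F3 to F4 is 12 semitones, matching the perfect octave exactly, so the quality is perfect.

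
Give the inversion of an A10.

diminished sixth

First reduce the compound augmented tenth to its simple form, an augmented third.
Interval numbers invert to sum to nine: 3 + 6 = 9, so a third inverts to a sixth.
And augmented becomes diminished under inversion, so we get a diminished sixth.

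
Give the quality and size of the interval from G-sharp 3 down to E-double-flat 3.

AA3

Descending from G#3 to Ebb3 is the same interval as ascending Ebb3 to G#3.
E to G spans three letter names (E-F-G): a third.
The major third is 4 semitones; here we have 6, two semitones wider: doubly augmented.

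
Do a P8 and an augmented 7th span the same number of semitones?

Yes

A perfect octave spans 12 semitones, and an augmented seventh also spans 12 semitones — they're enharmonic.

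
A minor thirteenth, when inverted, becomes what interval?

major 3rd

First reduce the compound minor thirteenth to its simple form, a minor sixth.
Inverted interval numbers add to nine, so a sixth pairs with a third (6 + 3 = 9).
Quality inverts too: minor becomes major. That makes the inversion a major third.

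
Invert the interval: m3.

Interval numbers invert to sum to nine: 3 + 6 = 9, so a third inverts to a sixth.
And minor becomes major under inversion, so we get a major sixth.

M6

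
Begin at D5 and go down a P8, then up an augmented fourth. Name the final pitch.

D5 down a perfect octave → D4 (12 semitones).
Up an augmented fourth from D4: G#4 (6 semitones up).

G#4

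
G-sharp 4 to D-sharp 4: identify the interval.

Descending from G#4 to D#4 is the same interval as ascending D#4 to G#4.
D to G spans four letter names (D-E-F-G), so the interval is some kind of fourth.
Counting semitones, D#4→G#4 is 5, which is the perfect fourth.

perfect fourth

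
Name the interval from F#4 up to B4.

F to B spans four letter names (F-G-A-B): a fourth.
The perfect fourth spans 5 semitones, and F#4 to B4 is exactly 5 semitones — so this is a perfect fourth.

perfect fourth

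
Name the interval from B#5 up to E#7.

perfect eleventh

B to E spans four letter names (B-C-D-E), plus an octave: an eleventh.
B#5 to E#7 is 17 semitones, matching the perfect eleventh exactly, so the quality is perfect.
(Equivalently, a compound perfect fourth: a perfect fourth plus an octave.)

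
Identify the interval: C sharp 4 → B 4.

C to B spans seven letter names (C-D-E-F-G-A-B), so the interval is some kind of seventh.
C#4 to B4 is 10 semitones, a half step short of the major seventh (11), so this is minor.

m7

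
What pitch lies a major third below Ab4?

Three letter names down from A: F.
A major third spans 4 semitones, so from Ab4 the target pitch is Fb4.

Fb4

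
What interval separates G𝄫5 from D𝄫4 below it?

perfect eleventh

Descending from Gbb5 to Dbb4 is the same interval as ascending Dbb4 to Gbb5.
D to G spans four letter names (D-E-F-G), plus an octave — that makes it an eleventh of some quality.
Dbb4 to Gbb5 is 17 semitones, matching the perfect eleventh exactly, so the quality is perfect.
(Equivalently, a compound perfect fourth: a perfect fourth plus an octave.)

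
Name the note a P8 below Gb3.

Gb2

The letter stays G (same as the start), shifted an octave down.
A perfect octave spans 12 semitones, so from Gb3 the target pitch is Gb2.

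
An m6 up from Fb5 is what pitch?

Counting six letter names up from F lands on D.
A minor sixth spans 8 semitones, so from Fb5 the target pitch is Dbb6.

Dbb6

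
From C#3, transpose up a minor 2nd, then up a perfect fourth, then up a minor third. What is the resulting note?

Bb3

A minor second up from C#3 is D3.
D3 up a perfect fourth → G3 (5 semitones).
A minor third up from G3 is Bb3.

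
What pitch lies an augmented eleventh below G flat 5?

Four letters down from G (plus an octave) reaches D.
An augmented eleventh is 18 semitones; 18 semitones down from Gb5 gives Dbb4.

D double-flat 4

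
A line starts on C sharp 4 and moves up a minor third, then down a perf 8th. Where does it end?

E 3

C#4 up a minor third → E4 (3 semitones).
E4 down a perfect octave → E3 (12 semitones).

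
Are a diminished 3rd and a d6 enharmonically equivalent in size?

A diminished third spans 2 semitones; a diminished sixth spans 7 semitones. They differ by 5.

No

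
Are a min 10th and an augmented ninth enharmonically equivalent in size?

A minor tenth spans 15 semitones, and an augmented ninth also spans 15 semitones — they're enharmonic.

Yes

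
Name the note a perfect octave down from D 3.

The letter stays D (same as the start), shifted an octave down.
A perfect octave spans 12 semitones, so from D3 the target pitch is D2.

D 2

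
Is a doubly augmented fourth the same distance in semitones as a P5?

A doubly augmented fourth = 7 semitones = a perfect fifth; enharmonically equal.

Yes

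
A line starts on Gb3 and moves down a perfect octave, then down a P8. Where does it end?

Gb3 down a perfect octave → Gb2 (12 semitones).
Down a perfect octave from Gb2: Gb1 (12 semitones down).

Gb1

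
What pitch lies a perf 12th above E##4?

Counting five letter names plus an octave up from E lands on B.
Moving 19 semitones up from E##4 (the size of a perfect twelfth) reaches B##5.

B##5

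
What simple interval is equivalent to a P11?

perfect 4th

Take out an octave (7 from the number): 11 − 7 = 4.
Quality carries through unchanged, so the simple form is a perfect fourth.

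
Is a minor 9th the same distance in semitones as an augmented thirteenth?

A minor ninth is 13 semitones but an augmented thirteenth is 22 semitones — different sizes.

No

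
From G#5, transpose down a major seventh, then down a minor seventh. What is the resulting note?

B3

G#5 down a major seventh → A4 (11 semitones).
A4 down a minor seventh → B3 (10 semitones).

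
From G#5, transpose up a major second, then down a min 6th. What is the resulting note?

C##5

A major second up from G#5 is A#5.
A#5 down a minor sixth → C##5 (8 semitones).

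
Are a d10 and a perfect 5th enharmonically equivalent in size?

No

A diminished tenth spans 14 semitones; a perfect fifth spans 7 semitones. They differ by 7.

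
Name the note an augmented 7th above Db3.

The seventh takes the letter from D up to C.
Moving 12 semitones up from Db3 (the size of an augmented seventh) reaches C#4.

C#4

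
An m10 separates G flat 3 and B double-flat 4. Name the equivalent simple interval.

Take out an octave (7 from the number): 10 − 7 = 3.
Quality carries through unchanged, so the simple form is a minor third.

minor third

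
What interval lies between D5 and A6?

D to A spans five letter names (D-E-F-G-A), plus an octave: a twelfth.
The perfect twelfth spans 19 semitones, and D5 to A6 is exactly 19 semitones — so this is a perfect twelfth.
(Equivalently, a compound perfect fifth: a perfect fifth plus an octave.)

perfect 12th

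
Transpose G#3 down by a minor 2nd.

F##3

Counting two letter names down from G lands on F.
A minor second spans 1 semitone, so from G#3 the target pitch is F##3.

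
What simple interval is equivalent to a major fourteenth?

major seventh

Take out an octave (7 from the number): 14 − 7 = 7.
So a major fourteenth is an octave plus a major seventh. The quality is unchanged.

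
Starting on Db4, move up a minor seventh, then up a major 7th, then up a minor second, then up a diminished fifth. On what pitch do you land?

Gbb6

Db4 up a minor seventh → Cb5 (10 semitones).
A major seventh up from Cb5 is Bb5.
Up a minor second from Bb5: Cb6 (1 semitone up).
A diminished fifth up from Cb6 is Gbb6.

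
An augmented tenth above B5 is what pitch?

Three letters up from B (plus an octave) reaches D.
Moving 17 semitones up from B5 (the size of an augmented tenth) reaches D##7.

D##7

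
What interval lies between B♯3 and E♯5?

perfect eleventh

B to E spans four letter names (B-C-D-E), plus an octave, so the interval is some kind of eleventh.
The perfect eleventh spans 17 semitones, and B#3 to E#5 is exactly 17 semitones — so this is a perfect eleventh.
(Equivalently, a compound perfect fourth: a perfect fourth plus an octave.)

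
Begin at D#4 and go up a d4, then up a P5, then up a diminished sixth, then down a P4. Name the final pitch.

Fb5

D#4 up a diminished fourth → G4 (4 semitones).
Up a perfect fifth from G4: D5 (7 semitones up).
Up a diminished sixth from D5: Bbb5 (7 semitones up).
Down a perfect fourth from Bbb5: Fb5 (5 semitones down).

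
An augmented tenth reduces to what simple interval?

A3

Take out an octave (7 from the number): 10 − 7 = 3.
That makes an augmented tenth a compound augmented third — an octave plus an augmented third.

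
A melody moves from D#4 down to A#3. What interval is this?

Descending from D#4 to A#3 is the same interval as ascending A#3 to D#4.
A to D spans four letter names (A-B-C-D), so the interval is some kind of fourth.
A#3 to D#4 is 5 semitones, matching the perfect fourth exactly, so the quality is perfect.

P4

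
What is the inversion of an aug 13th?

First reduce the compound augmented thirteenth to its simple form, an augmented sixth.
The rule of nine gives the new number: 9 − 6 = 3, so a sixth becomes a third.
And augmented becomes diminished under inversion, so we get a diminished third.

diminished third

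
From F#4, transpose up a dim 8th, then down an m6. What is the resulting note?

A4

A diminished octave up from F#4 is F5.
A minor sixth down from F5 is A4.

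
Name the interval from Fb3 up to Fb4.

perfect octave

F to F is the same letter name, plus an octave: an octave.
Fb3 to Fb4 is 12 semitones, matching the perfect octave exactly, so the quality is perfect.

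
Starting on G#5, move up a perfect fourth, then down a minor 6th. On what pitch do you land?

E#5

Up a perfect fourth from G#5: C#6 (5 semitones up).
C#6 down a minor sixth → E#5 (8 semitones).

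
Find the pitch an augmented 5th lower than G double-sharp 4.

Five letter names down from G: C.
Moving 8 semitones down from G##4 (the size of an augmented fifth) reaches C#4.

C sharp 4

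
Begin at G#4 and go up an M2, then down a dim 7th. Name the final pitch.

B##3

G#4 up a major second → A#4 (2 semitones).
A diminished seventh down from A#4 is B##3.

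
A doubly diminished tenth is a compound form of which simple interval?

doubly diminished third

Subtracting seven from the interval number removes an octave: 10 − 7 = 3.
That makes a doubly diminished tenth a compound doubly diminished third — an octave plus a doubly diminished third.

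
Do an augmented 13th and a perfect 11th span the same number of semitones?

No

An augmented thirteenth is 22 semitones but a perfect eleventh is 17 semitones — different sizes.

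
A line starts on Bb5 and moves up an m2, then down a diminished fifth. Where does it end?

F5

Bb5 up a minor second → Cb6 (1 semitone).
Cb6 down a diminished fifth → F5 (6 semitones).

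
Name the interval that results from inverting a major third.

Interval numbers invert to sum to nine: 3 + 6 = 9, so a third inverts to a sixth.
Quality inverts too: major becomes minor. That makes the inversion a minor sixth.

m6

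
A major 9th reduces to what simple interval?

major second

Take out an octave (7 from the number): 9 − 7 = 2.
That makes a major ninth a compound major second — an octave plus a major second.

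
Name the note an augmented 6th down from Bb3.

Counting six letter names down from B lands on D.
An augmented sixth is 10 semitones; 10 semitones down from Bb3 gives Dbb3.

Dbb3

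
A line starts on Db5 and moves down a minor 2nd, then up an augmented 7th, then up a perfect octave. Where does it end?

Down a minor second from Db5: C5 (1 semitone down).
C5 up an augmented seventh → B#5 (12 semitones).
B#5 up a perfect octave → B#6 (12 semitones).

B#6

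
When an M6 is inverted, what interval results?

m3

Inverted interval numbers add to nine, so a sixth pairs with a third (6 + 3 = 9).
Quality inverts too: major becomes minor. That makes the inversion a minor third.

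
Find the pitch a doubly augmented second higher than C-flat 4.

D-sharp 4

Two letter names up from C: D.
Moving 4 semitones up from Cb4 (the size of a doubly augmented second) reaches D#4.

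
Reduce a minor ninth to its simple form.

Subtracting seven from the interval number removes an octave: 9 − 7 = 2.
That makes a minor ninth a compound minor second — an octave plus a minor second.

m2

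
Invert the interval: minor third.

Inverted interval numbers add to nine, so a third pairs with a sixth (3 + 6 = 9).
And minor becomes major under inversion, so we get a major sixth.

major 6th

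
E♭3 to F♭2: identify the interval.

M7

Descending from Eb3 to Fb2 is the same interval as ascending Fb2 to Eb3.
F to E spans seven letter names (F-G-A-B-C-D-E): a seventh.
Counting semitones, Fb2→Eb3 is 11, which is the major seventh.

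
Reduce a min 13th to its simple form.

Each octave removed subtracts seven from the number: 13 − 7 = 6.
That makes a minor thirteenth a compound minor sixth — an octave plus a minor sixth.

minor sixth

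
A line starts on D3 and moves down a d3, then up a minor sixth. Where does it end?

D3 down a diminished third → B#2 (2 semitones).
Up a minor sixth from B#2: G#3 (8 semitones up).

G#3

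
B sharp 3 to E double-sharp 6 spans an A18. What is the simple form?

Take out 2 octaves (14 from the number): 18 − 14 = 4.
That makes an augmented eighteenth a compound augmented fourth — 2 octaves plus an augmented fourth.

augmented 4th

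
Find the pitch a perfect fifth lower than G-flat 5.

C-flat 5

The fifth takes the letter from G down to C.
A perfect fifth spans 7 semitones, so from Gb5 the target pitch is Cb5.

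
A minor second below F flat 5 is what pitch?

Two letter names down from F: E.
A minor second is 1 semitone; 1 semitone down from Fb5 gives Eb5.

E flat 5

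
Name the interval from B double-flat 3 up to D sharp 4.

B to D spans three letter names (B-C-D), so the interval is some kind of third.
Bbb3 to D#4 spans 6 semitones — two semitones wider than the major third (4) — giving a doubly augmented third.

doubly augmented 3rd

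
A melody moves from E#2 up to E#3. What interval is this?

E to E is the same letter name, plus an octave, so the interval is some kind of octave.
Counting semitones, E#2→E#3 is 12, which is the perfect octave.

perfect 8th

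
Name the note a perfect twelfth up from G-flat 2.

The twelfth's letter: G up five letter names plus an octave → D.
A perfect twelfth spans 19 semitones, so from Gb2 the target pitch is Db4.

D-flat 4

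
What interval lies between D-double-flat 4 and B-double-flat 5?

major thirteenth

D to B spans six letter names (D-E-F-G-A-B), plus an octave — that makes it a thirteenth of some quality.
The major thirteenth spans 21 semitones, and Dbb4 to Bbb5 is exactly 21 semitones — so this is a major thirteenth.
(Equivalently, a compound major sixth: a major sixth plus an octave.)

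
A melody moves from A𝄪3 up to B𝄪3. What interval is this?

A to B spans two letter names (A-B), so the interval is some kind of second.
Counting semitones, A##3→B##3 is 2, which is the major second.

major 2nd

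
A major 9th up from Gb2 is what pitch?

The ninth's letter: G up two letter names plus an octave → A.
A major ninth is 14 semitones; 14 semitones up from Gb2 gives Ab3.

Ab3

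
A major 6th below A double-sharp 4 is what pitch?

The sixth takes the letter from A down to C.
A major sixth is 9 semitones; 9 semitones down from A##4 gives C##4.

C double-sharp 4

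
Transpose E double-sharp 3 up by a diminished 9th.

F sharp 4

Two letters up from E (plus an octave) reaches F.
A diminished ninth is 12 semitones; 12 semitones up from E##3 gives F#4.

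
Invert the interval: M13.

First reduce the compound major thirteenth to its simple form, a major sixth.
Inverted interval numbers add to nine, so a sixth pairs with a third (6 + 3 = 9).
And major becomes minor under inversion, so we get a minor third.

minor third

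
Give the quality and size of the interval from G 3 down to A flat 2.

Descending from G3 to Ab2 is the same interval as ascending Ab2 to G3.
A to G spans seven letter names (A-B-C-D-E-F-G) — that makes it a seventh of some quality.
Counting semitones, Ab2→G3 is 11, which is the major seventh.

major 7th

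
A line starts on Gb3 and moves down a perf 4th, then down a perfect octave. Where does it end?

Gb3 down a perfect fourth → Db3 (5 semitones).
A perfect octave down from Db3 is Db2.

Db2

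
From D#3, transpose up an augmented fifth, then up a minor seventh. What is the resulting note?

Up an augmented fifth from D#3: A##3 (8 semitones up).
Up a minor seventh from A##3: G##4 (10 semitones up).

G##4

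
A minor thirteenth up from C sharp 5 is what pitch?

The thirteenth's letter: C up six letter names plus an octave → A.
A minor thirteenth is 20 semitones; 20 semitones up from C#5 gives A6.

A 6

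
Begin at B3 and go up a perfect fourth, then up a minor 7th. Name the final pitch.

B3 up a perfect fourth → E4 (5 semitones).
Up a minor seventh from E4: D5 (10 semitones up).

D5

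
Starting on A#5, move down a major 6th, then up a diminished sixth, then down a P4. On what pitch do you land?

Down a major sixth from A#5: C#5 (9 semitones down).
Up a diminished sixth from C#5: Ab5 (7 semitones up).
Down a perfect fourth from Ab5: Eb5 (5 semitones down).

Eb5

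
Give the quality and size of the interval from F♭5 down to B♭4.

Descending from Fb5 to Bb4 is the same interval as ascending Bb4 to Fb5.
B to F spans five letter names (B-C-D-E-F): a fifth.
Bb4 to Fb5 spans 6 semitones — one semitone narrower than the perfect fifth (7) — giving a diminished fifth.

diminished fifth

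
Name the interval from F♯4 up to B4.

perfect fourth

F to B spans four letter names (F-G-A-B): a fourth.
F#4 to B4 is 5 semitones, matching the perfect fourth exactly, so the quality is perfect.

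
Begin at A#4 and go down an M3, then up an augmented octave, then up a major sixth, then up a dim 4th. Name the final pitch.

Down a major third from A#4: F#4 (4 semitones down).
F#4 up an augmented octave → F##5 (13 semitones).
A major sixth up from F##5 is D##6.
D##6 up a diminished fourth → G#6 (4 semitones).

G#6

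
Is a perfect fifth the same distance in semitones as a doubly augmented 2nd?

7 semitones (perfect fifth) vs 4 semitones (doubly augmented second): not equal.

No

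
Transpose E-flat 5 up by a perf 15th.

E-flat 7

A fifteenth keeps the letter name E, two octaves up from E.
A perfect fifteenth spans 24 semitones, so from Eb5 the target pitch is Eb7.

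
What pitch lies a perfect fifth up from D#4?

Five letter names up from D: A.
Moving 7 semitones up from D#4 (the size of a perfect fifth) reaches A#4.

A#4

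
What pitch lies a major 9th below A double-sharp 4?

The ninth's letter: A down two letter names plus an octave → G.
A major ninth is 14 semitones; 14 semitones down from A##4 gives G##3.

G double-sharp 3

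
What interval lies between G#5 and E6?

G to E spans six letter names (G-A-B-C-D-E), so the interval is some kind of sixth.
At 8 semitones, G#5→E6 falls one short of a major sixth: minor.

minor sixth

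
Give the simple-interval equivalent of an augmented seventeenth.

augmented 3rd

Subtracting seven from the interval number removes an octave: 17 − 14 = 3.
Quality carries through unchanged, so the simple form is an augmented third.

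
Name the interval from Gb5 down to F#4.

Descending from Gb5 to F#4 is the same interval as ascending F#4 to Gb5.
F to G spans two letter names (F-G), plus an octave, so the interval is some kind of ninth.
The major ninth is 14 semitones; here we have 12, two semitones narrower: diminished.

d9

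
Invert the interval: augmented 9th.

First reduce the compound augmented ninth to its simple form, an augmented second.
Interval numbers invert to sum to nine: 2 + 7 = 9, so a second inverts to a seventh.
And augmented becomes diminished under inversion, so we get a diminished seventh.

diminished 7th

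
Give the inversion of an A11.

First reduce the compound augmented eleventh to its simple form, an augmented fourth.
Interval numbers invert to sum to nine: 4 + 5 = 9, so a fourth inverts to a fifth.
And augmented becomes diminished under inversion, so we get a diminished fifth.

diminished fifth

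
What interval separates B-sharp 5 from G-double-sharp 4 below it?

minor 10th

Descending from B#5 to G##4 is the same interval as ascending G##4 to B#5.
G to B spans three letter names (G-A-B), plus an octave: a tenth.
At 15 semitones, G##4→B#5 falls one short of a major tenth: minor.
(Equivalently, a compound minor third: a minor third plus an octave.)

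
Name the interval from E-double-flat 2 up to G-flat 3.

major 10th

E to G spans three letter names (E-F-G), plus an octave — that makes it a tenth of some quality.
Ebb2 to Gb3 is 16 semitones, matching the major tenth exactly, so the quality is major.
(Equivalently, a compound major third: a major third plus an octave.)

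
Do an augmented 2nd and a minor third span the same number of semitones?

An augmented second = 3 semitones = a minor third; enharmonically equal.

Yes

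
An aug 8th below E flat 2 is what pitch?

E double-flat 1

The letter stays E (same as the start), shifted an octave down.
An augmented octave spans 13 semitones, so from Eb2 the target pitch is Ebb1.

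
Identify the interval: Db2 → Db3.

D to D is the same letter name, plus an octave: an octave.
Counting semitones, Db2→Db3 is 12, which is the perfect octave.

perfect octave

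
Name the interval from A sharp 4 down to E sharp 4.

perfect fourth

Descending from A#4 to E#4 is the same interval as ascending E#4 to A#4.
E to A spans four letter names (E-F-G-A) — that makes it a fourth of some quality.
The perfect fourth spans 5 semitones, and E#4 to A#4 is exactly 5 semitones — so this is a perfect fourth.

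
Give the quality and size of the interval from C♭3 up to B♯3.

C to B spans seven letter names (C-D-E-F-G-A-B), so the interval is some kind of seventh.
Cb3 to B#3 spans 13 semitones — two semitones wider than the major seventh (11) — giving a doubly augmented seventh.

AA7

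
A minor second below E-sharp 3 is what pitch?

D-double-sharp 3

The second takes the letter from E down to D.
A minor second spans 1 semitone, so from E#3 the target pitch is D##3.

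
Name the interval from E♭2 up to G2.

major 3rd

E to G spans three letter names (E-F-G), so the interval is some kind of third.
The major third spans 4 semitones, and Eb2 to G2 is exactly 4 semitones — so this is a major third.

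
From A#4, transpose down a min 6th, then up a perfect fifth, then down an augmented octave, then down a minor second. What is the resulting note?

F##3

Down a minor sixth from A#4: C##4 (8 semitones down).
A perfect fifth up from C##4 is G##4.
Down an augmented octave from G##4: G#3 (13 semitones down).
G#3 down a minor second → F##3 (1 semitone).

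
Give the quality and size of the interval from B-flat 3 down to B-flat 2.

perfect 8th

Descending from Bb3 to Bb2 is the same interval as ascending Bb2 to Bb3.
B to B is the same letter name, plus an octave: an octave.
Counting semitones, Bb2→Bb3 is 12, which is the perfect octave.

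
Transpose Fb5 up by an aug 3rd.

Counting three letter names up from F lands on A.
An augmented third spans 5 semitones, so from Fb5 the target pitch is A5.

A5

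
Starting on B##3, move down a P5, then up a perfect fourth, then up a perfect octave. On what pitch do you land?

Down a perfect fifth from B##3: E##3 (7 semitones down).
Up a perfect fourth from E##3: A##3 (5 semitones up).
A perfect octave up from A##3 is A##4.

A##4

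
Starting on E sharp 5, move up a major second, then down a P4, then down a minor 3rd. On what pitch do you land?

A double-sharp 4

Up a major second from E#5: F##5 (2 semitones up).
Down a perfect fourth from F##5: C##5 (5 semitones down).
Down a minor third from C##5: A##4 (3 semitones down).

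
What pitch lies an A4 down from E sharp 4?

B 3

Counting four letter names down from E lands on B.
Moving 6 semitones down from E#4 (the size of an augmented fourth) reaches B3.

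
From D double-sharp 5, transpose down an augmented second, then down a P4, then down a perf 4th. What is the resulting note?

An augmented second down from D##5 is C#5.
Down a perfect fourth from C#5: G#4 (5 semitones down).
Down a perfect fourth from G#4: D#4 (5 semitones down).

D sharp 4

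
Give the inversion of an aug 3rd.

Inverted interval numbers add to nine, so a third pairs with a sixth (3 + 6 = 9).
The quality also flips — augmented becomes diminished — giving a diminished sixth.

d6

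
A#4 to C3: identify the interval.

Descending from A#4 to C3 is the same interval as ascending C3 to A#4.
C to A spans six letter names (C-D-E-F-G-A), plus an octave — that makes it a thirteenth of some quality.
A major thirteenth would be 21 semitones; C3 to A#4 is 22, one semitone wider, so the interval is augmented.
(Equivalently, a compound augmented sixth: an augmented sixth plus an octave.)

augmented thirteenth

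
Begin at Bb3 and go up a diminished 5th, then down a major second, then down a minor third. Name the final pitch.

Cb4

A diminished fifth up from Bb3 is Fb4.
Down a major second from Fb4: Ebb4 (2 semitones down).
Down a minor third from Ebb4: Cb4 (3 semitones down).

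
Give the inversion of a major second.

The rule of nine gives the new number: 9 − 2 = 7, so a second becomes a seventh.
And major becomes minor under inversion, so we get a minor seventh.

m7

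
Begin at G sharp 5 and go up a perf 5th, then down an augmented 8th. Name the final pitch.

D 5

A perfect fifth up from G#5 is D#6.
An augmented octave down from D#6 is D5.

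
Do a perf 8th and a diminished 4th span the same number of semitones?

No

12 semitones (perfect octave) vs 4 semitones (diminished fourth): not equal.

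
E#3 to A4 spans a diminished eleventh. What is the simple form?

diminished 4th

Each octave removed subtracts seven from the number: 11 − 7 = 4.
That makes a diminished eleventh a compound diminished fourth — an octave plus a diminished fourth.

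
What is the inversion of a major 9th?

minor seventh

First reduce the compound major ninth to its simple form, a major second.
The rule of nine gives the new number: 9 − 2 = 7, so a second becomes a seventh.
The quality also flips — major becomes minor — giving a minor seventh.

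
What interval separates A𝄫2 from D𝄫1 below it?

Descending from Abb2 to Dbb1 is the same interval as ascending Dbb1 to Abb2.
D to A spans five letter names (D-E-F-G-A), plus an octave, so the interval is some kind of twelfth.
Dbb1 to Abb2 is 19 semitones, matching the perfect twelfth exactly, so the quality is perfect.
(Equivalently, a compound perfect fifth: a perfect fifth plus an octave.)

perfect twelfth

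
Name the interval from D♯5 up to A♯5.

D to A spans five letter names (D-E-F-G-A), so the interval is some kind of fifth.
D#5 to A#5 is 7 semitones, matching the perfect fifth exactly, so the quality is perfect.

perfect fifth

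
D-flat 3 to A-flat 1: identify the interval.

perfect 11th

Descending from Db3 to Ab1 is the same interval as ascending Ab1 to Db3.
A to D spans four letter names (A-B-C-D), plus an octave: an eleventh.
Ab1 to Db3 is 17 semitones, matching the perfect eleventh exactly, so the quality is perfect.
(Equivalently, a compound perfect fourth: a perfect fourth plus an octave.)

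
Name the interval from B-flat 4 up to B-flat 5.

perfect octave

B to B is the same letter name, plus an octave: an octave.
Counting semitones, Bb4→Bb5 is 12, which is the perfect octave.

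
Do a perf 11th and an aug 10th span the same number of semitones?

Yes

A perfect eleventh = 17 semitones = an augmented tenth; enharmonically equal.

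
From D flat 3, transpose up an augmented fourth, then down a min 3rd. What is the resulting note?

E 3

Up an augmented fourth from Db3: G3 (6 semitones up).
A minor third down from G3 is E3.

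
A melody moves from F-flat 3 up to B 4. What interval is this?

doubly augmented 11th

F to B spans four letter names (F-G-A-B), plus an octave, so the interval is some kind of eleventh.
A perfect eleventh would be 17 semitones; Fb3 to B4 is 19, two semitones wider, so the interval is doubly augmented.
(Equivalently, a compound doubly augmented fourth: a doubly augmented fourth plus an octave.)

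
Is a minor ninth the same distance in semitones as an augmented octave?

A minor ninth spans 13 semitones, and an augmented octave also spans 13 semitones — they're enharmonic.

Yes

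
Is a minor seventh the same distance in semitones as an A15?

No

A minor seventh is 10 semitones but an augmented fifteenth is 25 semitones — different sizes.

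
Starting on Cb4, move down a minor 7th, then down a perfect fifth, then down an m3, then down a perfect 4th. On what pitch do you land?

Bb1

A minor seventh down from Cb4 is Db3.
Db3 down a perfect fifth → Gb2 (7 semitones).
Down a minor third from Gb2: Eb2 (3 semitones down).
Down a perfect fourth from Eb2: Bb1 (5 semitones down).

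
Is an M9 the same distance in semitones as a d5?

14 semitones (major ninth) vs 6 semitones (diminished fifth): not equal.

No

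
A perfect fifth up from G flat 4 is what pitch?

Counting five letter names up from G lands on D.
A perfect fifth spans 7 semitones, so from Gb4 the target pitch is Db5.

D flat 5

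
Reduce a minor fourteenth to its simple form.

Take out an octave (7 from the number): 14 − 7 = 7.
Quality carries through unchanged, so the simple form is a minor seventh.

minor 7th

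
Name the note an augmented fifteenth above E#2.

The letter stays E (same as the start), shifted two octaves up.
An augmented fifteenth is 25 semitones; 25 semitones up from E#2 gives E##4.

E##4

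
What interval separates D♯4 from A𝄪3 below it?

diminished fourth

Descending from D#4 to A##3 is the same interval as ascending A##3 to D#4.
A to D spans four letter names (A-B-C-D), so the interval is some kind of fourth.
The perfect fourth is 5 semitones; here we have 4, one semitone narrower: diminished.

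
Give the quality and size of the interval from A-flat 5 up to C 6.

A to C spans three letter names (A-B-C): a third.
Ab5 to C6 is 4 semitones, matching the major third exactly, so the quality is major.

major third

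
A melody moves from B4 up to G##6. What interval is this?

A13

B to G spans six letter names (B-C-D-E-F-G), plus an octave — that makes it a thirteenth of some quality.
B4 to G##6 spans 22 semitones — one semitone wider than the major thirteenth (21) — giving an augmented thirteenth.
(Equivalently, a compound augmented sixth: an augmented sixth plus an octave.)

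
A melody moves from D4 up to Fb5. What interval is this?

D to F spans three letter names (D-E-F), plus an octave: a tenth.
The major tenth is 16 semitones; here we have 14, two semitones narrower: diminished.
(Equivalently, a compound diminished third: a diminished third plus an octave.)

diminished tenth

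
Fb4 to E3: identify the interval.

Descending from Fb4 to E3 is the same interval as ascending E3 to Fb4.
E to F spans two letter names (E-F), plus an octave, so the interval is some kind of ninth.
E3 to Fb4 spans 12 semitones — two semitones narrower than the major ninth (14) — giving a diminished ninth.

diminished ninth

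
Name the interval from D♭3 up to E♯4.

D to E spans two letter names (D-E), plus an octave: a ninth.
Db3 to E#4 spans 16 semitones — two semitones wider than the major ninth (14) — giving a doubly augmented ninth.
(Equivalently, a compound doubly augmented second: a doubly augmented second plus an octave.)

doubly augmented 9th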